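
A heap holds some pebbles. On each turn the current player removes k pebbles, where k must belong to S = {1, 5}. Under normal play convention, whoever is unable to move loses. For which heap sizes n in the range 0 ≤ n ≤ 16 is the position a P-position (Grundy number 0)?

0, 2, 4, 6, 8, 10, 12, 14, 16

n :  0  1  2  3  4  5  6  7  8  9 10 11 12 13 14 15 16
G :  0  1  0  1  0  1  0  1  0  1  0  1  0  1  0  1  0
P-positions are exactly the n with G(n) = 0.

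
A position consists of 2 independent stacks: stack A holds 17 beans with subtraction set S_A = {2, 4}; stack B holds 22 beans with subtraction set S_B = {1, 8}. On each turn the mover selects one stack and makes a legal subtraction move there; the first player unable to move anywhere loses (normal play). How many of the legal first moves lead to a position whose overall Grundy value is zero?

Stack A, S = {2, 4}:
n :  0  1  2  3  4  5  6  7  8  9 10 11 12 13 14 15 16 17
G :  0  0  1  1  2  2  0  0  1  1  2  2  0  0  1  1  2  2
G_A(17) = 2.
Stack B, S = {1, 8}:
n :  0  1  2  3  4  5  6  7  8  9 10 11 12 13 14 15 16 17 18 19 20 21 22
G :  0  1  0  1  0  1  0  1  2  0  1  0  1  0  1  0  1  2  0  1  0  1  0
G_B(22) = 0.
Combined Grundy value = 2 ⊕ 0 = 2.
A winning move leaves total XOR = 0, i.e. changes one component's Grundy value g to g ⊕ X where X is the current total.
Stack A: need g' = 2⊕2 = 0. Options: 17−2→G=1, 17−4→G=0. Hits: 1.
Stack B: need g' = 0⊕2 = 2. Options: 22−1→G=1, 22−8→G=1. Hits: 0.

1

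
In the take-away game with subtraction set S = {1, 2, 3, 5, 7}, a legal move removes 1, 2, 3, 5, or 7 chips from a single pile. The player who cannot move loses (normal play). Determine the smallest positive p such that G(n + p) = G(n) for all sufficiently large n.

G(0) = 0
G(1) = mex{0} = 1
G(2) = mex{1,0} = 2
G(3) = mex{2,1,0} = 3
G(4) = mex{3,2,1} = 0
G(5) = mex{0,3,2,0} = 1
G(6) = mex{1,0,3,1} = 2
G(7) = mex{2,1,0,2,0} = 3
G(8) = mex{3,2,1,3,1} = 0
G(9) = mex{0,3,2,0,2} = 1
G(10) = mex{1,0,3,1,3} = 2
G(11) = mex{2,1,0,2,0} = 3
G(12) = mex{3,2,1,3,1} = 0
G(13) = mex{0,3,2,0,2} = 1
G(14) = mex{1,0,3,1,3} = 2
G(n+4) = G(n) holds for n = 0,…,6 (a full window of length max(S) = 7), so the sequence is purely periodic with period 4.

4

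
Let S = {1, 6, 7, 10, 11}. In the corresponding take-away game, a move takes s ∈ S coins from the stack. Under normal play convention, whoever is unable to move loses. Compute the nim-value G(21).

n :  0  1  2  3  4  5  6  7  8  9 10 11 12 13 14 15 16 17 18 19 20 21
G :  0  1  0  1  0  1  2  3  2  3  2  3  4  5  4  5  0  1  0  1  0  1

1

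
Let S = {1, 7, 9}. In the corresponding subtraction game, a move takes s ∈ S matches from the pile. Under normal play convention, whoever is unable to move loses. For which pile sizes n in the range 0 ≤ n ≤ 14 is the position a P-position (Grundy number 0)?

0, 2, 4, 6, 8, 10, 12, 14

G(0) = 0
G(1) = mex{0} = 1
G(2) = mex{1} = 0
G(3) = mex{0} = 1
G(4) = mex{1} = 0
G(5) = mex{0} = 1
G(6) = mex{1} = 0
G(7) = mex{0,0} = 1
G(8) = mex{1,1} = 0
G(9) = mex{0,0,0} = 1
G(10) = mex{1,1,1} = 0
G(11) = mex{0,0,0} = 1
G(12) = mex{1,1,1} = 0
G(13) = mex{0,0,0} = 1
G(14) = mex{1,1,1} = 0
P-positions are exactly the n with G(n) = 0.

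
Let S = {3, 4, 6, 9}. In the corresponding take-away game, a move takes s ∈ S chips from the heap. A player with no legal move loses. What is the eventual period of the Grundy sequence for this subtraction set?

n :  0  1  2  3  4  5  6  7  8  9 10 11 12 13 14 15 16 17 18 19 20 21 22 23 24 25
G :  0  0  0  1  1  1  2  2  2  3  3  3  0  0  0  1  1  1  2  2  2  3  3  3  0  0
G(n+12) = G(n) holds for n = 0,…,8 (a full window of length max(S) = 9), so the sequence is purely periodic with period 12.

12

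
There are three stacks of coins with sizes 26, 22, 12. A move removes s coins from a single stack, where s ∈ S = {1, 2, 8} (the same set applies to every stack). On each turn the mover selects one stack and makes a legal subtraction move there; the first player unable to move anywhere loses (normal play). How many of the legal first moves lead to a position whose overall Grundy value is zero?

3

All stacks use S = {1, 2, 8}:
n :  0  1  2  3  4  5  6  7  8  9 10 11 12 13 14 15 16 17 18 19 20 21 22 23 24 25 26
G :  0  1  2  0  1  2  0  1  2  0  1  2  0  1  2  0  1  2  0  1  2  0  1  2  0  1  2
Stack A: G(26) = 2.
Stack B: G(22) = 1.
Stack C: G(12) = 0.
Combined Grundy value = 2 ⊕ 1 ⊕ 0 = 3.
A winning move leaves total XOR = 0, i.e. changes one component's Grundy value g to g ⊕ X where X is the current total.
Stack A: need g' = 2⊕3 = 1. Options: 26−1→G=1, 26−2→G=0, 26−8→G=0. Hits: 1.
Stack B: need g' = 1⊕3 = 2. Options: 22−1→G=0, 22−2→G=2, 22−8→G=2. Hits: 2.
Stack C: need g' = 0⊕3 = 3. Options: 12−1→G=2, 12−2→G=1, 12−8→G=1. Hits: 0.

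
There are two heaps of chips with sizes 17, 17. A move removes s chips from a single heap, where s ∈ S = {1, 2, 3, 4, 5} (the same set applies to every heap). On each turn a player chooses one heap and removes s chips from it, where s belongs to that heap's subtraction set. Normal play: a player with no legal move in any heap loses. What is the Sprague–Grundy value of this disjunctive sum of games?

0

All heaps use S = {1, 2, 3, 4, 5}:
n :  0  1  2  3  4  5  6  7  8  9 10 11 12 13 14 15 16 17
G :  0  1  2  3  4  5  0  1  2  3  4  5  0  1  2  3  4  5
Heap A: G(17) = 5.
Heap B: G(17) = 5.
Combined Grundy value = 5 ⊕ 5 = 0.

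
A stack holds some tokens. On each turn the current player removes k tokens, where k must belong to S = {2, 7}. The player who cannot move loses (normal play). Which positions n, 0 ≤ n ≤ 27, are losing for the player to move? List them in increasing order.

G(0) = 0
G(1) = mex{} = 0
G(2) = mex{0} = 1
G(3) = mex{0} = 1
G(4) = mex{1} = 0
G(5) = mex{1} = 0
G(6) = mex{0} = 1
G(7) = mex{0,0} = 1
G(8) = mex{1,0} = 2
G(9) = mex{1,1} = 0
G(10) = mex{2,1} = 0
G(11) = mex{0,0} = 1
G(12) = mex{0,0} = 1
G(13) = mex{1,1} = 0
G(14) = mex{1,1} = 0
G(15) = mex{0,2} = 1
G(16) = mex{0,0} = 1
G(17) = mex{1,0} = 2
G(18) = mex{1,1} = 0
G(19) = mex{2,1} = 0
G(20) = mex{0,0} = 1
G(21) = mex{0,0} = 1
G(22) = mex{1,1} = 0
G(23) = mex{1,1} = 0
G(24) = mex{0,2} = 1
G(25) = mex{0,0} = 1
G(26) = mex{1,0} = 2
G(27) = mex{1,1} = 0
P-positions are exactly the n with G(n) = 0.

0, 1, 4, 5, 9, 10, 13, 14, 18, 19, 22, 23, 27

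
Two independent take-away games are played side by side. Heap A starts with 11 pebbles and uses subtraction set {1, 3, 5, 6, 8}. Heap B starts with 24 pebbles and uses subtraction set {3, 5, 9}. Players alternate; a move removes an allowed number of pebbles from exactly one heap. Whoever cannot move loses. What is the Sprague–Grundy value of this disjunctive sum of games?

0

Heap A, S = {1, 3, 5, 6, 8}:
G(0) = 0
G(1) = mex{0} = 1
G(2) = mex{1} = 0
G(3) = mex{0,0} = 1
G(4) = mex{1,1} = 0
G(5) = mex{0,0,0} = 1
G(6) = mex{1,1,1,0} = 2
G(7) = mex{2,0,0,1} = 3
G(8) = mex{3,1,1,0,0} = 2
G(9) = mex{2,2,0,1,1} = 3
G(10) = mex{3,3,1,0,0} = 2
G(11) = mex{2,2,2,1,1} = 0
G_A(11) = 0.
Heap B, S = {3, 5, 9}:
n :  0  1  2  3  4  5  6  7  8  9 10 11 12 13 14 15 16 17 18 19 20 21 22 23 24
G :  0  0  0  1  1  1  2  2  0  3  3  1  0  2  0  1  0  1  0  1  0  1  0  1  0
G_B(24) = 0.
Combined Grundy value = 0 ⊕ 0 = 0.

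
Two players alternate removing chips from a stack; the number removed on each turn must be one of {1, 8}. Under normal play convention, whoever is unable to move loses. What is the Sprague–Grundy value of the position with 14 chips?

1

G(0) = 0
G(1) = mex{0} = 1
G(2) = mex{1} = 0
G(3) = mex{0} = 1
G(4) = mex{1} = 0
G(5) = mex{0} = 1
G(6) = mex{1} = 0
G(7) = mex{0} = 1
G(8) = mex{1,0} = 2
G(9) = mex{2,1} = 0
G(10) = mex{0,0} = 1
G(11) = mex{1,1} = 0
G(12) = mex{0,0} = 1
G(13) = mex{1,1} = 0
G(14) = mex{0,0} = 1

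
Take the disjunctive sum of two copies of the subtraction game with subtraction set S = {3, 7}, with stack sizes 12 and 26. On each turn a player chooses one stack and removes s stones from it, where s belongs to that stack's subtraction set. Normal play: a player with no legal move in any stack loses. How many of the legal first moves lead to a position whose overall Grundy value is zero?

0

All stacks use S = {3, 7}:
G(0) = 0
G(1) = mex{} = 0
G(2) = mex{} = 0
G(3) = mex{0} = 1
G(4) = mex{0} = 1
G(5) = mex{0} = 1
G(6) = mex{1} = 0
G(7) = mex{1,0} = 2
G(8) = mex{1,0} = 2
G(9) = mex{0,0} = 1
G(10) = mex{2,1} = 0
G(11) = mex{2,1} = 0
G(12) = mex{1,1} = 0
G(13) = mex{0,0} = 1
G(14) = mex{0,2} = 1
G(15) = mex{0,2} = 1
G(16) = mex{1,1} = 0
G(17) = mex{1,0} = 2
G(18) = mex{1,0} = 2
G(19) = mex{0,0} = 1
G(20) = mex{2,1} = 0
G(21) = mex{2,1} = 0
G(22) = mex{1,1} = 0
G(23) = mex{0,0} = 1
G(24) = mex{0,2} = 1
G(25) = mex{0,2} = 1
G(26) = mex{1,1} = 0
Stack A: G(12) = 0.
Stack B: G(26) = 0.
Combined Grundy value = 0 ⊕ 0 = 0.
A winning move leaves total XOR = 0, i.e. changes one component's Grundy value g to g ⊕ X where X is the current total.
Stack A: target g' = 0⊕0 = 0, but every legal move changes the Grundy value (mex property), so 0 moves.
Stack B: target g' = 0⊕0 = 0, but every legal move changes the Grundy value (mex property), so 0 moves.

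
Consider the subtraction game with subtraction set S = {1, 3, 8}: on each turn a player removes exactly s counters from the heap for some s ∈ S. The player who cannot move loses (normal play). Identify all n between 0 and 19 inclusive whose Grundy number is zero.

0, 2, 4, 6, 11, 13, 15, 17

G(0) = 0
G(1) = mex{0} = 1
G(2) = mex{1} = 0
G(3) = mex{0,0} = 1
G(4) = mex{1,1} = 0
G(5) = mex{0,0} = 1
G(6) = mex{1,1} = 0
G(7) = mex{0,0} = 1
G(8) = mex{1,1,0} = 2
G(9) = mex{2,0,1} = 3
G(10) = mex{3,1,0} = 2
G(11) = mex{2,2,1} = 0
G(12) = mex{0,3,0} = 1
G(13) = mex{1,2,1} = 0
G(14) = mex{0,0,0} = 1
G(15) = mex{1,1,1} = 0
G(16) = mex{0,0,2} = 1
G(17) = mex{1,1,3} = 0
G(18) = mex{0,0,2} = 1
G(19) = mex{1,1,0} = 2
P-positions are exactly the n with G(n) = 0.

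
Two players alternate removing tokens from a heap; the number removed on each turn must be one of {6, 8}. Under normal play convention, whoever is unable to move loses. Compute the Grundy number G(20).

1

n :  0  1  2  3  4  5  6  7  8  9 10 11 12 13 14 15 16 17 18 19 20
G :  0  0  0  0  0  0  1  1  1  1  1  1  2  2  0  0  0  0  0  0  1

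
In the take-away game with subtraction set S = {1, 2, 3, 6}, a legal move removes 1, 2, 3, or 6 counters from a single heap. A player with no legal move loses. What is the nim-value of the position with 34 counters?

2

n :  0  1  2  3  4  5  6  7  8  9 10 11 12 13 14 15 16 17 18 19 20 21 22 23 24 25 26 27 28 29 30 31 32 33 34
G :  0  1  2  3  0  1  2  3  0  1  2  3  0  1  2  3  0  1  2  3  0  1  2  3  0  1  2  3  0  1  2  3  0  1  2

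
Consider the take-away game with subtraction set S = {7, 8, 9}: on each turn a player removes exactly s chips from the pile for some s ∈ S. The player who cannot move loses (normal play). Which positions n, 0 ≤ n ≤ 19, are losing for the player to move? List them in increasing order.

G(0) = 0
G(1) = mex{} = 0
G(2) = mex{} = 0
G(3) = mex{} = 0
G(4) = mex{} = 0
G(5) = mex{} = 0
G(6) = mex{} = 0
G(7) = mex{0} = 1
G(8) = mex{0,0} = 1
G(9) = mex{0,0,0} = 1
G(10) = mex{0,0,0} = 1
G(11) = mex{0,0,0} = 1
G(12) = mex{0,0,0} = 1
G(13) = mex{0,0,0} = 1
G(14) = mex{1,0,0} = 2
G(15) = mex{1,1,0} = 2
G(16) = mex{1,1,1} = 0
G(17) = mex{1,1,1} = 0
G(18) = mex{1,1,1} = 0
G(19) = mex{1,1,1} = 0
P-positions are exactly the n with G(n) = 0.

0, 1, 2, 3, 4, 5, 6, 16, 17, 18, 19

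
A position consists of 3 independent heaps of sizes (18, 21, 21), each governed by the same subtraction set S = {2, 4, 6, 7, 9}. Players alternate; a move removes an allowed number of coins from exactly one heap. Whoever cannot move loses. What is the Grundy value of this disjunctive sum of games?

All heaps use S = {2, 4, 6, 7, 9}:
G(0) = 0
G(1) = mex{} = 0
G(2) = mex{0} = 1
G(3) = mex{0} = 1
G(4) = mex{1,0} = 2
G(5) = mex{1,0} = 2
G(6) = mex{2,1,0} = 3
G(7) = mex{2,1,0,0} = 3
G(8) = mex{3,2,1,0} = 4
G(9) = mex{3,2,1,1,0} = 4
G(10) = mex{4,3,2,1,0} = 5
G(11) = mex{4,3,2,2,1} = 0
G(12) = mex{5,4,3,2,1} = 0
G(13) = mex{0,4,3,3,2} = 1
G(14) = mex{0,5,4,3,2} = 1
G(15) = mex{1,0,4,4,3} = 2
G(16) = mex{1,0,5,4,3} = 2
G(17) = mex{2,1,0,5,4} = 3
G(18) = mex{2,1,0,0,4} = 3
G(19) = mex{3,2,1,0,5} = 4
G(20) = mex{3,2,1,1,0} = 4
G(21) = mex{4,3,2,1,0} = 5
Heap A: G(18) = 3.
Heap B: G(21) = 5.
Heap C: G(21) = 5.
Combined Grundy value = 3 ⊕ 5 ⊕ 5 = 3.

3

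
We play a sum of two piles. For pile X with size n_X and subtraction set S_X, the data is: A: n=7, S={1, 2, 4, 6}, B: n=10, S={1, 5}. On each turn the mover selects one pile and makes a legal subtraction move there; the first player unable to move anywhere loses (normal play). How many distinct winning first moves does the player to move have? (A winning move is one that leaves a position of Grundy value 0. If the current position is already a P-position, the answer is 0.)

Pile A, S = {1, 2, 4, 6}:
n : 0 1 2 3 4 5 6 7
G : 0 1 2 0 1 2 3 4
G_A(7) = 4.
Pile B, S = {1, 5}:
n :  0  1  2  3  4  5  6  7  8  9 10
G :  0  1  0  1  0  1  0  1  0  1  0
G_B(10) = 0.
Combined Grundy value = 4 ⊕ 0 = 4.
A winning move leaves total XOR = 0, i.e. changes one component's Grundy value g to g ⊕ X where X is the current total.
Pile A: need g' = 4⊕4 = 0. Options: 7−1→G=3, 7−2→G=2, 7−4→G=0, 7−6→G=1. Hits: 1.
Pile B: need g' = 0⊕4 = 4. Options: 10−1→G=1, 10−5→G=1. Hits: 0.

1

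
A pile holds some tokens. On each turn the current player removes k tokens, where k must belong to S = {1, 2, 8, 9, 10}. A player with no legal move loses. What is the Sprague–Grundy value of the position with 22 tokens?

n :  0  1  2  3  4  5  6  7  8  9 10 11 12 13 14 15 16 17 18 19 20 21 22
G :  0  1  2  0  1  2  0  1  2  3  4  5  3  4  5  3  4  0  1  2  0  1  2

2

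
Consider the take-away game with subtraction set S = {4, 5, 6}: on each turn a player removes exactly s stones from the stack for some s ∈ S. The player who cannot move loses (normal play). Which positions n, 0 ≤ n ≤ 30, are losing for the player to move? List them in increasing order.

0, 1, 2, 3, 10, 11, 12, 13, 20, 21, 22, 23, 30

G(0) = 0
G(1) = mex{} = 0
G(2) = mex{} = 0
G(3) = mex{} = 0
G(4) = mex{0} = 1
G(5) = mex{0,0} = 1
G(6) = mex{0,0,0} = 1
G(7) = mex{0,0,0} = 1
G(8) = mex{1,0,0} = 2
G(9) = mex{1,1,0} = 2
G(10) = mex{1,1,1} = 0
G(11) = mex{1,1,1} = 0
G(12) = mex{2,1,1} = 0
G(13) = mex{2,2,1} = 0
G(14) = mex{0,2,2} = 1
G(15) = mex{0,0,2} = 1
G(16) = mex{0,0,0} = 1
G(17) = mex{0,0,0} = 1
G(18) = mex{1,0,0} = 2
G(19) = mex{1,1,0} = 2
G(20) = mex{1,1,1} = 0
G(21) = mex{1,1,1} = 0
G(22) = mex{2,1,1} = 0
G(23) = mex{2,2,1} = 0
G(24) = mex{0,2,2} = 1
G(25) = mex{0,0,2} = 1
G(26) = mex{0,0,0} = 1
G(27) = mex{0,0,0} = 1
G(28) = mex{1,0,0} = 2
G(29) = mex{1,1,0} = 2
G(30) = mex{1,1,1} = 0
P-positions are exactly the n with G(n) = 0.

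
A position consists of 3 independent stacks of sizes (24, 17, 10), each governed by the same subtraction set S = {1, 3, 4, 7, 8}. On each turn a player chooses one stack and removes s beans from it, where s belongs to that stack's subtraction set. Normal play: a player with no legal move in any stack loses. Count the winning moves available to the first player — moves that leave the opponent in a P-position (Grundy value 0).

2

All stacks use S = {1, 3, 4, 7, 8}:
G(0) = 0
G(1) = mex{0} = 1
G(2) = mex{1} = 0
G(3) = mex{0,0} = 1
G(4) = mex{1,1,0} = 2
G(5) = mex{2,0,1} = 3
G(6) = mex{3,1,0} = 2
G(7) = mex{2,2,1,0} = 3
G(8) = mex{3,3,2,1,0} = 4
G(9) = mex{4,2,3,0,1} = 5
G(10) = mex{5,3,2,1,0} = 4
G(11) = mex{4,4,3,2,1} = 0
G(12) = mex{0,5,4,3,2} = 1
G(13) = mex{1,4,5,2,3} = 0
G(14) = mex{0,0,4,3,2} = 1
G(15) = mex{1,1,0,4,3} = 2
G(16) = mex{2,0,1,5,4} = 3
G(17) = mex{3,1,0,4,5} = 2
G(18) = mex{2,2,1,0,4} = 3
G(19) = mex{3,3,2,1,0} = 4
G(20) = mex{4,2,3,0,1} = 5
G(21) = mex{5,3,2,1,0} = 4
G(22) = mex{4,4,3,2,1} = 0
G(23) = mex{0,5,4,3,2} = 1
G(24) = mex{1,4,5,2,3} = 0
Stack A: G(24) = 0.
Stack B: G(17) = 2.
Stack C: G(10) = 4.
Combined Grundy value = 0 ⊕ 2 ⊕ 4 = 6.
A winning move leaves total XOR = 0, i.e. changes one component's Grundy value g to g ⊕ X where X is the current total.
Stack A: need g' = 0⊕6 = 6. Options: 24−1→G=1, 24−3→G=4, 24−4→G=5, 24−7→G=2, 24−8→G=3. Hits: 0.
Stack B: need g' = 2⊕6 = 4. Options: 17−1→G=3, 17−3→G=1, 17−4→G=0, 17−7→G=4, 17−8→G=5. Hits: 1.
Stack C: need g' = 4⊕6 = 2. Options: 10−1→G=5, 10−3→G=3, 10−4→G=2, 10−7→G=1, 10−8→G=0. Hits: 1.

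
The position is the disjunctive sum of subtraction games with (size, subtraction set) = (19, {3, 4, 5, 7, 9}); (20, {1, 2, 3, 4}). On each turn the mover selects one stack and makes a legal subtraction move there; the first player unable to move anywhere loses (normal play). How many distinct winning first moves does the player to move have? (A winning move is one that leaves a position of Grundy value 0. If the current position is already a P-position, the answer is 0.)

Stack A, S = {3, 4, 5, 7, 9}:
n :  0  1  2  3  4  5  6  7  8  9 10 11 12 13 14 15 16 17 18 19
G :  0  0  0  1  1  1  2  2  2  3  3  3  0  0  0  1  1  1  2  2
G_A(19) = 2.
Stack B, S = {1, 2, 3, 4}:
G(0) = 0
G(1) = mex{0} = 1
G(2) = mex{1,0} = 2
G(3) = mex{2,1,0} = 3
G(4) = mex{3,2,1,0} = 4
G(5) = mex{4,3,2,1} = 0
G(6) = mex{0,4,3,2} = 1
G(7) = mex{1,0,4,3} = 2
G(8) = mex{2,1,0,4} = 3
G(9) = mex{3,2,1,0} = 4
G(10) = mex{4,3,2,1} = 0
G(11) = mex{0,4,3,2} = 1
G(12) = mex{1,0,4,3} = 2
G(13) = mex{2,1,0,4} = 3
G(14) = mex{3,2,1,0} = 4
G(15) = mex{4,3,2,1} = 0
G(16) = mex{0,4,3,2} = 1
G(17) = mex{1,0,4,3} = 2
G(18) = mex{2,1,0,4} = 3
G(19) = mex{3,2,1,0} = 4
G(20) = mex{4,3,2,1} = 0
G_B(20) = 0.
Combined Grundy value = 2 ⊕ 0 = 2.
A winning move leaves total XOR = 0, i.e. changes one component's Grundy value g to g ⊕ X where X is the current total.
Stack A: need g' = 2⊕2 = 0. Options: 19−3→G=1, 19−4→G=1, 19−5→G=0, 19−7→G=0, 19−9→G=3. Hits: 2.
Stack B: need g' = 0⊕2 = 2. Options: 20−1→G=4, 20−2→G=3, 20−3→G=2, 20−4→G=1. Hits: 1.

3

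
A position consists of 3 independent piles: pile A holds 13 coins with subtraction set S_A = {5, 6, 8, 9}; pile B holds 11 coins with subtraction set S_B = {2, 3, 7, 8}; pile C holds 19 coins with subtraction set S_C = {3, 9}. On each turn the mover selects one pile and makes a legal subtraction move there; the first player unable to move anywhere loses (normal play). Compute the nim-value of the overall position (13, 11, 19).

2

Pile A, S = {5, 6, 8, 9}:
n :  0  1  2  3  4  5  6  7  8  9 10 11 12 13
G :  0  0  0  0  0  1  1  1  1  1  2  2  2  2
G_A(13) = 2.
Pile B, S = {2, 3, 7, 8}:
n :  0  1  2  3  4  5  6  7  8  9 10 11
G :  0  0  1  1  2  0  0  1  1  2  0  0
G_B(11) = 0.
Pile C, S = {3, 9}:
n :  0  1  2  3  4  5  6  7  8  9 10 11 12 13 14 15 16 17 18 19
G :  0  0  0  1  1  1  0  0  0  1  1  1  0  0  0  1  1  1  0  0
G_C(19) = 0.
Combined Grundy value = 2 ⊕ 0 ⊕ 0 = 2.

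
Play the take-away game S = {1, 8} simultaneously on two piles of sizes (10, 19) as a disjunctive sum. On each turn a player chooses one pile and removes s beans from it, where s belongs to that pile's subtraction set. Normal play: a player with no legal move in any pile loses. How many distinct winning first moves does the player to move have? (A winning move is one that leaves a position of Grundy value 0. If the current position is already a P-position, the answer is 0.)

All piles use S = {1, 8}:
G(0) = 0
G(1) = mex{0} = 1
G(2) = mex{1} = 0
G(3) = mex{0} = 1
G(4) = mex{1} = 0
G(5) = mex{0} = 1
G(6) = mex{1} = 0
G(7) = mex{0} = 1
G(8) = mex{1,0} = 2
G(9) = mex{2,1} = 0
G(10) = mex{0,0} = 1
G(11) = mex{1,1} = 0
G(12) = mex{0,0} = 1
G(13) = mex{1,1} = 0
G(14) = mex{0,0} = 1
G(15) = mex{1,1} = 0
G(16) = mex{0,2} = 1
G(17) = mex{1,0} = 2
G(18) = mex{2,1} = 0
G(19) = mex{0,0} = 1
Pile A: G(10) = 1.
Pile B: G(19) = 1.
Combined Grundy value = 1 ⊕ 1 = 0.
A winning move leaves total XOR = 0, i.e. changes one component's Grundy value g to g ⊕ X where X is the current total.
Pile A: target g' = 1⊕0 = 1, but every legal move changes the Grundy value (mex property), so 0 moves.
Pile B: target g' = 1⊕0 = 1, but every legal move changes the Grundy value (mex property), so 0 moves.

0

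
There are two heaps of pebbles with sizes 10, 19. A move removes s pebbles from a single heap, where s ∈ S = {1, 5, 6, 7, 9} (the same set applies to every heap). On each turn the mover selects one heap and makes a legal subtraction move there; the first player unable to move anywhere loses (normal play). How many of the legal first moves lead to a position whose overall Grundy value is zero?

3

All heaps use S = {1, 5, 6, 7, 9}:
n :  0  1  2  3  4  5  6  7  8  9 10 11 12 13 14 15 16 17 18 19
G :  0  1  0  1  0  1  2  3  2  3  2  3  0  1  0  1  0  1  2  3
Heap A: G(10) = 2.
Heap B: G(19) = 3.
Combined Grundy value = 2 ⊕ 3 = 1.
A winning move leaves total XOR = 0, i.e. changes one component's Grundy value g to g ⊕ X where X is the current total.
Heap A: need g' = 2⊕1 = 3. Options: 10−1→G=3, 10−5→G=1, 10−6→G=0, 10−7→G=1, 10−9→G=1. Hits: 1.
Heap B: need g' = 3⊕1 = 2. Options: 19−1→G=2, 19−5→G=0, 19−6→G=1, 19−7→G=0, 19−9→G=2. Hits: 2.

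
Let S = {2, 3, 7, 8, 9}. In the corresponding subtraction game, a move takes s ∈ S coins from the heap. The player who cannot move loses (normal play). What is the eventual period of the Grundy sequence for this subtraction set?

n :  0  1  2  3  4  5  6  7  8  9 10 11 12 13 14 15 16 17 18 19 20 21 22 23 24 25 26 27 28 29 30 31 32 33
G :  0  0  1  1  2  0  0  1  1  2  2  0  3  1  2  2  0  0  1  1  2  0  0  1  1  2  2  0  3  1  2  2  0  0
G(n+16) = G(n) holds for n = 0,…,8 (a full window of length max(S) = 9), so the sequence is purely periodic with period 16.

16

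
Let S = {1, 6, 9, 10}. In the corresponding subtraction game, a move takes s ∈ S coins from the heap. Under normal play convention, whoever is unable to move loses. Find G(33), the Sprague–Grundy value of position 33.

n :  0  1  2  3  4  5  6  7  8  9 10 11 12 13 14 15 16 17 18 19 20 21 22 23 24 25 26 27 28 29 30 31 32 33
G :  0  1  0  1  0  1  2  0  1  2  3  2  3  2  3  0  1  3  0  1  0  1  0  1  2  3  2  4  2  3  4  2  3  0

0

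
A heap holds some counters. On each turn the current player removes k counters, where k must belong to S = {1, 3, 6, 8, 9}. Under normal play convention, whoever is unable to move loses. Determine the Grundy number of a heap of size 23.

3

n :  0  1  2  3  4  5  6  7  8  9 10 11 12 13 14 15 16 17 18 19 20 21 22 23
G :  0  1  0  1  0  1  2  3  2  3  2  3  4  5  0  1  0  1  0  1  2  3  2  3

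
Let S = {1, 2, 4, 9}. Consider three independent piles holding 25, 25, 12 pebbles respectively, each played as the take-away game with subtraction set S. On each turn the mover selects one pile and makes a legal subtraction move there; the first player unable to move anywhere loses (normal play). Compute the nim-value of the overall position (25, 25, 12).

All piles use S = {1, 2, 4, 9}:
n :  0  1  2  3  4  5  6  7  8  9 10 11 12 13 14 15 16 17 18 19 20 21 22 23 24 25
G :  0  1  2  0  1  2  0  1  2  3  4  0  1  2  0  1  2  0  1  2  3  4  0  1  2  0
Pile A: G(25) = 0.
Pile B: G(25) = 0.
Pile C: G(12) = 1.
Combined Grundy value = 0 ⊕ 0 ⊕ 1 = 1.

1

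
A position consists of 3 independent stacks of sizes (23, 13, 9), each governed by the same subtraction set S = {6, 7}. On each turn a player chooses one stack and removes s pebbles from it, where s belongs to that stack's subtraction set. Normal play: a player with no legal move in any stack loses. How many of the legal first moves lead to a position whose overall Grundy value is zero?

0

All stacks use S = {6, 7}:
n :  0  1  2  3  4  5  6  7  8  9 10 11 12 13 14 15 16 17 18 19 20 21 22 23
G :  0  0  0  0  0  0  1  1  1  1  1  1  2  0  0  0  0  0  0  1  1  1  1  1
Stack A: G(23) = 1.
Stack B: G(13) = 0.
Stack C: G(9) = 1.
Combined Grundy value = 1 ⊕ 0 ⊕ 1 = 0.
A winning move leaves total XOR = 0, i.e. changes one component's Grundy value g to g ⊕ X where X is the current total.
Stack A: target g' = 1⊕0 = 1, but every legal move changes the Grundy value (mex property), so 0 moves.
Stack B: target g' = 0⊕0 = 0, but every legal move changes the Grundy value (mex property), so 0 moves.
Stack C: target g' = 1⊕0 = 1, but every legal move changes the Grundy value (mex property), so 0 moves.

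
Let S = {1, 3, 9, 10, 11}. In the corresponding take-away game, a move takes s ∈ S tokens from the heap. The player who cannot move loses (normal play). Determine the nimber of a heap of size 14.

G(0) = 0
G(1) = mex{0} = 1
G(2) = mex{1} = 0
G(3) = mex{0,0} = 1
G(4) = mex{1,1} = 0
G(5) = mex{0,0} = 1
G(6) = mex{1,1} = 0
G(7) = mex{0,0} = 1
G(8) = mex{1,1} = 0
G(9) = mex{0,0,0} = 1
G(10) = mex{1,1,1,0} = 2
G(11) = mex{2,0,0,1,0} = 3
G(12) = mex{3,1,1,0,1} = 2
G(13) = mex{2,2,0,1,0} = 3
G(14) = mex{3,3,1,0,1} = 2

2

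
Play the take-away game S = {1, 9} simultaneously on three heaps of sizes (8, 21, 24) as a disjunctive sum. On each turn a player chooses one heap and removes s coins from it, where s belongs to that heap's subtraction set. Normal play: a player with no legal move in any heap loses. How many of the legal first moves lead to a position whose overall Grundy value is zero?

All heaps use S = {1, 9}:
n :  0  1  2  3  4  5  6  7  8  9 10 11 12 13 14 15 16 17 18 19 20 21 22 23 24
G :  0  1  0  1  0  1  0  1  0  1  0  1  0  1  0  1  0  1  0  1  0  1  0  1  0
Heap A: G(8) = 0.
Heap B: G(21) = 1.
Heap C: G(24) = 0.
Combined Grundy value = 0 ⊕ 1 ⊕ 0 = 1.
A winning move leaves total XOR = 0, i.e. changes one component's Grundy value g to g ⊕ X where X is the current total.
Heap A: need g' = 0⊕1 = 1. Options: 8−1→G=1. Hits: 1.
Heap B: need g' = 1⊕1 = 0. Options: 21−1→G=0, 21−9→G=0. Hits: 2.
Heap C: need g' = 0⊕1 = 1. Options: 24−1→G=1, 24−9→G=1. Hits: 2.

5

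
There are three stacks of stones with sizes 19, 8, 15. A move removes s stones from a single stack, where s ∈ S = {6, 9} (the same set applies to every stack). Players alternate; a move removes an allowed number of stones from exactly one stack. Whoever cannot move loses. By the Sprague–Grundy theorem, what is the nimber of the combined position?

1

All stacks use S = {6, 9}:
G(0) = 0
G(1) = mex{} = 0
G(2) = mex{} = 0
G(3) = mex{} = 0
G(4) = mex{} = 0
G(5) = mex{} = 0
G(6) = mex{0} = 1
G(7) = mex{0} = 1
G(8) = mex{0} = 1
G(9) = mex{0,0} = 1
G(10) = mex{0,0} = 1
G(11) = mex{0,0} = 1
G(12) = mex{1,0} = 2
G(13) = mex{1,0} = 2
G(14) = mex{1,0} = 2
G(15) = mex{1,1} = 0
G(16) = mex{1,1} = 0
G(17) = mex{1,1} = 0
G(18) = mex{2,1} = 0
G(19) = mex{2,1} = 0
Stack A: G(19) = 0.
Stack B: G(8) = 1.
Stack C: G(15) = 0.
Combined Grundy value = 0 ⊕ 1 ⊕ 0 = 1.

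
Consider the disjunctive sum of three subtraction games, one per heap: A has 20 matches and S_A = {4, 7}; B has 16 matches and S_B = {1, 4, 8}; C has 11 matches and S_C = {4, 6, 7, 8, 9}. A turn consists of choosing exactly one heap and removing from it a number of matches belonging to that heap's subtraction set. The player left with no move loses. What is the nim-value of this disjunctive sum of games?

2

Heap A, S = {4, 7}:
n :  0  1  2  3  4  5  6  7  8  9 10 11 12 13 14 15 16 17 18 19 20
G :  0  0  0  0  1  1  1  1  2  2  2  0  0  0  0  1  1  1  1  2  2
G_A(20) = 2.
Heap B, S = {1, 4, 8}:
G(0) = 0
G(1) = mex{0} = 1
G(2) = mex{1} = 0
G(3) = mex{0} = 1
G(4) = mex{1,0} = 2
G(5) = mex{2,1} = 0
G(6) = mex{0,0} = 1
G(7) = mex{1,1} = 0
G(8) = mex{0,2,0} = 1
G(9) = mex{1,0,1} = 2
G(10) = mex{2,1,0} = 3
G(11) = mex{3,0,1} = 2
G(12) = mex{2,1,2} = 0
G(13) = mex{0,2,0} = 1
G(14) = mex{1,3,1} = 0
G(15) = mex{0,2,0} = 1
G(16) = mex{1,0,1} = 2
G_B(16) = 2.
Heap C, S = {4, 6, 7, 8, 9}:
G(0) = 0
G(1) = mex{} = 0
G(2) = mex{} = 0
G(3) = mex{} = 0
G(4) = mex{0} = 1
G(5) = mex{0} = 1
G(6) = mex{0,0} = 1
G(7) = mex{0,0,0} = 1
G(8) = mex{1,0,0,0} = 2
G(9) = mex{1,0,0,0,0} = 2
G(10) = mex{1,1,0,0,0} = 2
G(11) = mex{1,1,1,0,0} = 2
G_C(11) = 2.
Combined Grundy value = 2 ⊕ 2 ⊕ 2 = 2.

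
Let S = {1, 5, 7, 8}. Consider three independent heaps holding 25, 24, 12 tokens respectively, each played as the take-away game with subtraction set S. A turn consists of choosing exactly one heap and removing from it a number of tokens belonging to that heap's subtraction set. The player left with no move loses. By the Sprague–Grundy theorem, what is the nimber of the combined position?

3

All heaps use S = {1, 5, 7, 8}:
n :  0  1  2  3  4  5  6  7  8  9 10 11 12 13 14 15 16 17 18 19 20 21 22 23 24 25
G :  0  1  0  1  0  1  0  1  2  3  2  3  2  3  2  0  1  0  1  0  1  0  1  2  3  2
Heap A: G(25) = 2.
Heap B: G(24) = 3.
Heap C: G(12) = 2.
Combined Grundy value = 2 ⊕ 3 ⊕ 2 = 3.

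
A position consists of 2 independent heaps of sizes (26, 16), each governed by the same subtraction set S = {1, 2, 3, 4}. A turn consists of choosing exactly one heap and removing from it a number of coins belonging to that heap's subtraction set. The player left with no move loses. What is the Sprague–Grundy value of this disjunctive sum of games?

All heaps use S = {1, 2, 3, 4}:
G(0) = 0
G(1) = mex{0} = 1
G(2) = mex{1,0} = 2
G(3) = mex{2,1,0} = 3
G(4) = mex{3,2,1,0} = 4
G(5) = mex{4,3,2,1} = 0
G(6) = mex{0,4,3,2} = 1
G(7) = mex{1,0,4,3} = 2
G(8) = mex{2,1,0,4} = 3
G(9) = mex{3,2,1,0} = 4
G(10) = mex{4,3,2,1} = 0
G(11) = mex{0,4,3,2} = 1
G(12) = mex{1,0,4,3} = 2
G(13) = mex{2,1,0,4} = 3
G(14) = mex{3,2,1,0} = 4
G(15) = mex{4,3,2,1} = 0
G(16) = mex{0,4,3,2} = 1
G(17) = mex{1,0,4,3} = 2
G(18) = mex{2,1,0,4} = 3
G(19) = mex{3,2,1,0} = 4
G(20) = mex{4,3,2,1} = 0
G(21) = mex{0,4,3,2} = 1
G(22) = mex{1,0,4,3} = 2
G(23) = mex{2,1,0,4} = 3
G(24) = mex{3,2,1,0} = 4
G(25) = mex{4,3,2,1} = 0
G(26) = mex{0,4,3,2} = 1
Heap A: G(26) = 1.
Heap B: G(16) = 1.
Combined Grundy value = 1 ⊕ 1 = 0.

0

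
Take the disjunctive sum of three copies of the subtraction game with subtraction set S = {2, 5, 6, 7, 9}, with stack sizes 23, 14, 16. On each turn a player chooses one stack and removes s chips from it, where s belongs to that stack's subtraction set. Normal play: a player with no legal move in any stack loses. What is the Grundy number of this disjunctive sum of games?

3

All stacks use S = {2, 5, 6, 7, 9}:
n :  0  1  2  3  4  5  6  7  8  9 10 11 12 13 14 15 16 17 18 19 20 21 22 23
G :  0  0  1  1  0  2  1  3  2  2  3  3  0  4  1  0  0  1  1  2  2  3  3  2
Stack A: G(23) = 2.
Stack B: G(14) = 1.
Stack C: G(16) = 0.
Combined Grundy value = 2 ⊕ 1 ⊕ 0 = 3.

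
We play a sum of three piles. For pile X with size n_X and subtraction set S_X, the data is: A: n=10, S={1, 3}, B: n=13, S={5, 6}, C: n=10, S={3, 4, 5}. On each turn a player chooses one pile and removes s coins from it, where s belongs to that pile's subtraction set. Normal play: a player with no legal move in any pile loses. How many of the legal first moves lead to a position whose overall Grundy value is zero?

Pile A, S = {1, 3}:
G(0) = 0
G(1) = mex{0} = 1
G(2) = mex{1} = 0
G(3) = mex{0,0} = 1
G(4) = mex{1,1} = 0
G(5) = mex{0,0} = 1
G(6) = mex{1,1} = 0
G(7) = mex{0,0} = 1
G(8) = mex{1,1} = 0
G(9) = mex{0,0} = 1
G(10) = mex{1,1} = 0
G_A(10) = 0.
Pile B, S = {5, 6}:
n :  0  1  2  3  4  5  6  7  8  9 10 11 12 13
G :  0  0  0  0  0  1  1  1  1  1  2  0  0  0
G_B(13) = 0.
Pile C, S = {3, 4, 5}:
n :  0  1  2  3  4  5  6  7  8  9 10
G :  0  0  0  1  1  1  2  2  0  0  0
G_C(10) = 0.
Combined Grundy value = 0 ⊕ 0 ⊕ 0 = 0.
A winning move leaves total XOR = 0, i.e. changes one component's Grundy value g to g ⊕ X where X is the current total.
Pile A: target g' = 0⊕0 = 0, but every legal move changes the Grundy value (mex property), so 0 moves.
Pile B: target g' = 0⊕0 = 0, but every legal move changes the Grundy value (mex property), so 0 moves.
Pile C: target g' = 0⊕0 = 0, but every legal move changes the Grundy value (mex property), so 0 moves.

0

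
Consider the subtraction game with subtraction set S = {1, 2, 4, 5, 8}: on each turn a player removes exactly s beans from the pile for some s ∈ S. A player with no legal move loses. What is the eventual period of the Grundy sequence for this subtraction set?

3

G(0) = 0
G(1) = mex{0} = 1
G(2) = mex{1,0} = 2
G(3) = mex{2,1} = 0
G(4) = mex{0,2,0} = 1
G(5) = mex{1,0,1,0} = 2
G(6) = mex{2,1,2,1} = 0
G(7) = mex{0,2,0,2} = 1
G(8) = mex{1,0,1,0,0} = 2
G(9) = mex{2,1,2,1,1} = 0
G(10) = mex{0,2,0,2,2} = 1
G(11) = mex{1,0,1,0,0} = 2
G(12) = mex{2,1,2,1,1} = 0
G(13) = mex{0,2,0,2,2} = 1
G(14) = mex{1,0,1,0,0} = 2
G(n+3) = G(n) holds for n = 0,…,7 (a full window of length max(S) = 8), so the sequence is purely periodic with period 3.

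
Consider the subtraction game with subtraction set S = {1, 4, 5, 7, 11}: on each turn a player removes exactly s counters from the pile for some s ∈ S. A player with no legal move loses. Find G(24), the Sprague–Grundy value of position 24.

0

n :  0  1  2  3  4  5  6  7  8  9 10 11 12 13 14 15 16 17 18 19 20 21 22 23 24
G :  0  1  0  1  2  3  2  3  0  1  0  1  2  3  2  3  0  1  0  1  2  3  2  3  0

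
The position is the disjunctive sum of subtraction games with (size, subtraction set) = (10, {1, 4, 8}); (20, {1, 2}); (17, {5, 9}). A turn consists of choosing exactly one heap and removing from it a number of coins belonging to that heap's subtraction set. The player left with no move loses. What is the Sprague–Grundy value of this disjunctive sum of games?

1

Heap A, S = {1, 4, 8}:
n :  0  1  2  3  4  5  6  7  8  9 10
G :  0  1  0  1  2  0  1  0  1  2  3
G_A(10) = 3.
Heap B, S = {1, 2}:
n :  0  1  2  3  4  5  6  7  8  9 10 11 12 13 14 15 16 17 18 19 20
G :  0  1  2  0  1  2  0  1  2  0  1  2  0  1  2  0  1  2  0  1  2
G_B(20) = 2.
Heap C, S = {5, 9}:
n :  0  1  2  3  4  5  6  7  8  9 10 11 12 13 14 15 16 17
G :  0  0  0  0  0  1  1  1  1  1  2  2  2  2  0  0  0  0
G_C(17) = 0.
Combined Grundy value = 3 ⊕ 2 ⊕ 0 = 1.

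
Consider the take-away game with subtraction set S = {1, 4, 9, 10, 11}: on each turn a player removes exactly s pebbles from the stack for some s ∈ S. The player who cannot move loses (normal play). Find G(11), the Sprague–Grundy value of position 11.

G(0) = 0
G(1) = mex{0} = 1
G(2) = mex{1} = 0
G(3) = mex{0} = 1
G(4) = mex{1,0} = 2
G(5) = mex{2,1} = 0
G(6) = mex{0,0} = 1
G(7) = mex{1,1} = 0
G(8) = mex{0,2} = 1
G(9) = mex{1,0,0} = 2
G(10) = mex{2,1,1,0} = 3
G(11) = mex{3,0,0,1,0} = 2

2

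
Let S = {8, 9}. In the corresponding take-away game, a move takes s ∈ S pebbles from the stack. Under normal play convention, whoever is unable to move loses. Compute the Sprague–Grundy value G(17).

G(0) = 0
G(1) = mex{} = 0
G(2) = mex{} = 0
G(3) = mex{} = 0
G(4) = mex{} = 0
G(5) = mex{} = 0
G(6) = mex{} = 0
G(7) = mex{} = 0
G(8) = mex{0} = 1
G(9) = mex{0,0} = 1
G(10) = mex{0,0} = 1
G(11) = mex{0,0} = 1
G(12) = mex{0,0} = 1
G(13) = mex{0,0} = 1
G(14) = mex{0,0} = 1
G(15) = mex{0,0} = 1
G(16) = mex{1,0} = 2
G(17) = mex{1,1} = 0

0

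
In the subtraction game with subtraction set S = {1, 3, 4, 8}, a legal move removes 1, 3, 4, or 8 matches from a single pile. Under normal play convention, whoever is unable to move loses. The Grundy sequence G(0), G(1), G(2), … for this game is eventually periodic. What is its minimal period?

7

n :  0  1  2  3  4  5  6  7  8  9 10 11 12 13 14 15 16
G :  0  1  0  1  2  3  2  0  1  0  1  2  3  2  0  1  0
G(n+7) = G(n) holds for n = 0,…,7 (a full window of length max(S) = 8), so the sequence is purely periodic with period 7.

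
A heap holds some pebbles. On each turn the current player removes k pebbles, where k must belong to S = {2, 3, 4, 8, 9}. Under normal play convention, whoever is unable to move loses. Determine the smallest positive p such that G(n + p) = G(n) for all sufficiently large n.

n :  0  1  2  3  4  5  6  7  8  9 10 11 12 13 14 15 16
G :  0  0  1  1  2  2  0  0  1  1  2  2  0  0  1  1  2
G(n+6) = G(n) holds for n = 0,…,8 (a full window of length max(S) = 9), so the sequence is purely periodic with period 6.

6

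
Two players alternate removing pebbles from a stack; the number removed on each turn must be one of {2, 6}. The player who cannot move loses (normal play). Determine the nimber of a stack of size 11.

G(0) = 0
G(1) = mex{} = 0
G(2) = mex{0} = 1
G(3) = mex{0} = 1
G(4) = mex{1} = 0
G(5) = mex{1} = 0
G(6) = mex{0,0} = 1
G(7) = mex{0,0} = 1
G(8) = mex{1,1} = 0
G(9) = mex{1,1} = 0
G(10) = mex{0,0} = 1
G(11) = mex{0,0} = 1

1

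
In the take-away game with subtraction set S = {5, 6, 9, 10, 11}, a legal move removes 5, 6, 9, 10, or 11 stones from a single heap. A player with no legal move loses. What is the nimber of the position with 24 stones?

G(0) = 0
G(1) = mex{} = 0
G(2) = mex{} = 0
G(3) = mex{} = 0
G(4) = mex{} = 0
G(5) = mex{0} = 1
G(6) = mex{0,0} = 1
G(7) = mex{0,0} = 1
G(8) = mex{0,0} = 1
G(9) = mex{0,0,0} = 1
G(10) = mex{1,0,0,0} = 2
G(11) = mex{1,1,0,0,0} = 2
G(12) = mex{1,1,0,0,0} = 2
G(13) = mex{1,1,0,0,0} = 2
G(14) = mex{1,1,1,0,0} = 2
G(15) = mex{2,1,1,1,0} = 3
G(16) = mex{2,2,1,1,1} = 0
G(17) = mex{2,2,1,1,1} = 0
G(18) = mex{2,2,1,1,1} = 0
G(19) = mex{2,2,2,1,1} = 0
G(20) = mex{3,2,2,2,1} = 0
G(21) = mex{0,3,2,2,2} = 1
G(22) = mex{0,0,2,2,2} = 1
G(23) = mex{0,0,2,2,2} = 1
G(24) = mex{0,0,3,2,2} = 1

1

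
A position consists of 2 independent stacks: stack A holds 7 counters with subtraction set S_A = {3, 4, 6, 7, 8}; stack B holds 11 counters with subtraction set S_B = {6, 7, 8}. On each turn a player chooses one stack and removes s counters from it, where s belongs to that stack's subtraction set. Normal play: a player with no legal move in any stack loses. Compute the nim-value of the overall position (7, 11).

3

Stack A, S = {3, 4, 6, 7, 8}:
n : 0 1 2 3 4 5 6 7
G : 0 0 0 1 1 1 2 2
G_A(7) = 2.
Stack B, S = {6, 7, 8}:
n :  0  1  2  3  4  5  6  7  8  9 10 11
G :  0  0  0  0  0  0  1  1  1  1  1  1
G_B(11) = 1.
Combined Grundy value = 2 ⊕ 1 = 3.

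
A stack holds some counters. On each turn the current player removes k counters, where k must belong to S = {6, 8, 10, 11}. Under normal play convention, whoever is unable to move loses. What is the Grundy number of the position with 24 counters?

1

n :  0  1  2  3  4  5  6  7  8  9 10 11 12 13 14 15 16 17 18 19 20 21 22 23 24
G :  0  0  0  0  0  0  1  1  1  1  1  1  2  2  2  2  2  0  0  0  0  0  0  1  1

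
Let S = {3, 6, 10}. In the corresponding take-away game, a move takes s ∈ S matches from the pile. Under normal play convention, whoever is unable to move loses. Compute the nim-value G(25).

G(0) = 0
G(1) = mex{} = 0
G(2) = mex{} = 0
G(3) = mex{0} = 1
G(4) = mex{0} = 1
G(5) = mex{0} = 1
G(6) = mex{1,0} = 2
G(7) = mex{1,0} = 2
G(8) = mex{1,0} = 2
G(9) = mex{2,1} = 0
G(10) = mex{2,1,0} = 3
G(11) = mex{2,1,0} = 3
G(12) = mex{0,2,0} = 1
G(13) = mex{3,2,1} = 0
G(14) = mex{3,2,1} = 0
G(15) = mex{1,0,1} = 2
G(16) = mex{0,3,2} = 1
G(17) = mex{0,3,2} = 1
G(18) = mex{2,1,2} = 0
G(19) = mex{1,0,0} = 2
G(20) = mex{1,0,3} = 2
G(21) = mex{0,2,3} = 1
G(22) = mex{2,1,1} = 0
G(23) = mex{2,1,0} = 3
G(24) = mex{1,0,0} = 2
G(25) = mex{0,2,2} = 1

1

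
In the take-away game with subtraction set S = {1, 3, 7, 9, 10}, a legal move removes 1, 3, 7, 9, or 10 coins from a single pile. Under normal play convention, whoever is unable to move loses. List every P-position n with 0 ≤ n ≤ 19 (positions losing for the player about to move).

0, 2, 4, 6, 8, 19

n :  0  1  2  3  4  5  6  7  8  9 10 11 12 13 14 15 16 17 18 19
G :  0  1  0  1  0  1  0  1  0  1  2  3  2  3  2  3  2  3  2  0
P-positions are exactly the n with G(n) = 0.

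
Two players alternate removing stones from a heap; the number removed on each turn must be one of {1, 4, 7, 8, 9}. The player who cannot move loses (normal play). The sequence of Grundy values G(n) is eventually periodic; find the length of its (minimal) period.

n :  0  1  2  3  4  5  6  7  8  9 10 11 12 13 14 15 16 17 18 19 20 21 22 23 24 25 26 27 28 29 30 31
G :  0  1  0  1  2  0  1  2  3  2  3  4  5  3  4  0  1  0  1  2  0  1  2  3  2  3  4  5  3  4  0  1
G(n+15) = G(n) holds for n = 0,…,8 (a full window of length max(S) = 9), so the sequence is purely periodic with period 15.

15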